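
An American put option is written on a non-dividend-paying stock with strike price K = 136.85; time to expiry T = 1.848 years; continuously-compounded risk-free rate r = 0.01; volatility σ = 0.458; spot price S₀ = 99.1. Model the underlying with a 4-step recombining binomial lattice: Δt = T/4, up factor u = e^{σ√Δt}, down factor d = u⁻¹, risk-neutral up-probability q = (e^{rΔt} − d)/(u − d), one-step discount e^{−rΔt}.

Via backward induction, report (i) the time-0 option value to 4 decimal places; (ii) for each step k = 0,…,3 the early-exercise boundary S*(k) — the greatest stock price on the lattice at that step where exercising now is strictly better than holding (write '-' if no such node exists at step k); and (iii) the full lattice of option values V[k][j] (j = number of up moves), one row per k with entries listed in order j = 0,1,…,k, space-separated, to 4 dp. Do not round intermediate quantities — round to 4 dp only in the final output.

price = 51.3116
boundary = - - 53.1713 72.5898
tree:
51.3116
66.9989 31.0791
83.6787 45.6202 12.1473
97.9025 64.2602 21.4140 0.0000
108.3214 83.6787 37.7500 0.0000 0.0000

Δt=0.46200, u=1.36521, d=0.73249, q=0.43011, disc=e^(-rΔt)=0.99539
k=4 terminal: V=max(K-S,0) → 108.3214 83.6787 37.7500 0.0000 0.0000
k=3: j=0 S=38.9475 intr=97.9025 cont=97.2717 V=97.9025[EX]; j=1 S=72.5898 intr=64.2602 cont=63.6294 V=64.2602[EX]; j=2 S=135.2919 intr=1.5581 cont=21.4140 V=21.4140[hold]; j=3 S=252.1553 intr=0.0000 cont=0.0000 V=0.0000[hold]  S*(3)=72.5898
k=2: j=0 S=53.1713 intr=83.6787 cont=83.0479 V=83.6787[EX]; j=1 S=99.1000 intr=37.7500 cont=45.6202 V=45.6202[hold]; j=2 S=184.7013 intr=0.0000 cont=12.1473 V=12.1473[hold]  S*(2)=53.1713
k=1: j=0 S=72.5898 intr=64.2602 cont=66.9989 V=66.9989[hold]; j=1 S=135.2919 intr=1.5581 cont=31.0791 V=31.0791[hold]  S*(1)=-
k=0: j=0 S=99.1000 intr=37.7500 cont=51.3116 V=51.3116[hold]  S*(0)=-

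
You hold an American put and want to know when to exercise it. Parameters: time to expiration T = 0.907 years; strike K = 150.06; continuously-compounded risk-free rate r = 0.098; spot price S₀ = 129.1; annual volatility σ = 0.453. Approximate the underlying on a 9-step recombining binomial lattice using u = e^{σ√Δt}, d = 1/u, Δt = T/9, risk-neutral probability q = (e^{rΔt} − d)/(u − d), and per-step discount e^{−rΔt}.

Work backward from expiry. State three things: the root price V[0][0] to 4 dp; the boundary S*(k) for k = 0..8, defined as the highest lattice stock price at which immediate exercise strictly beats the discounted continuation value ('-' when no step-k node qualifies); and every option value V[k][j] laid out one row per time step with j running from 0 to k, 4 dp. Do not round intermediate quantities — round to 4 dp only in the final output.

price = 29.6213
boundary = - - 96.8316 83.8614 96.8316 83.8614 96.8316 111.8077 129.1000
tree:
29.6213
40.3238 19.4442
53.2284 28.1443 11.0790
66.1986 39.4294 17.3515 4.9893
77.4314 53.2284 26.3324 8.6621 1.3937
87.1597 66.1986 38.4029 14.7136 2.7466 0.0604
95.5849 77.4314 53.2284 24.2527 5.4102 0.1216 0.0000
102.8816 87.1597 66.1986 38.2523 10.6516 0.2449 0.0000 0.0000
109.2009 95.5849 77.4314 53.2284 20.9600 0.4932 0.0000 0.0000 0.0000
114.6738 102.8816 87.1597 66.1986 38.2523 0.9932 0.0000 0.0000 0.0000 0.0000

params: Δt=0.10078 u=1.15466 d=0.86605 q=0.49850 e^(-rΔt)=0.99017
t_9 payoffs: 114.6738 102.8816 87.1597 66.1986 38.2523 0.9932 0.0000 0.0000 0.0000 0.0000
t_8: node(8,0) S=40.8591 payoff=109.2009 vs cont=107.7262 → 109.2009 [stop]  node(8,1) S=54.4751 payoff=95.5849 vs cont=94.1101 → 95.5849 [stop]  node(8,2) S=72.6286 payoff=77.4314 vs cont=75.9567 → 77.4314 [stop]  node(8,3) S=96.8316 payoff=53.2284 vs cont=51.7537 → 53.2284 [stop]  node(8,4) S=129.1000 payoff=20.9600 vs cont=19.4853 → 20.9600 [stop]  node(8,5) S=172.1217 payoff=0.0000 vs cont=0.4932 → 0.4932 [wait]  node(8,6) S=229.4800 payoff=0.0000 vs cont=0.0000 → 0.0000 [wait]  node(8,7) S=305.9527 payoff=0.0000 vs cont=0.0000 → 0.0000 [wait]  node(8,8) S=407.9093 payoff=0.0000 vs cont=0.0000 → 0.0000 [wait]  ⇒ S*(8)=129.1000
t_7: node(7,0) S=47.1784 payoff=102.8816 vs cont=101.4068 → 102.8816 [stop]  node(7,1) S=62.9003 payoff=87.1597 vs cont=85.6849 → 87.1597 [stop]  node(7,2) S=83.8614 payoff=66.1986 vs cont=64.7238 → 66.1986 [stop]  node(7,3) S=111.8077 payoff=38.2523 vs cont=36.7776 → 38.2523 [stop]  node(7,4) S=149.0668 payoff=0.9932 vs cont=10.6516 → 10.6516 [wait]  node(7,5) S=198.7423 payoff=0.0000 vs cont=0.2449 → 0.2449 [wait]  node(7,6) S=264.9718 payoff=0.0000 vs cont=0.0000 → 0.0000 [wait]  node(7,7) S=353.2718 payoff=0.0000 vs cont=0.0000 → 0.0000 [wait]  ⇒ S*(7)=111.8077
t_6: node(6,0) S=54.4751 payoff=95.5849 vs cont=94.1101 → 95.5849 [stop]  node(6,1) S=72.6286 payoff=77.4314 vs cont=75.9567 → 77.4314 [stop]  node(6,2) S=96.8316 payoff=53.2284 vs cont=51.7537 → 53.2284 [stop]  node(6,3) S=129.1000 payoff=20.9600 vs cont=24.2527 → 24.2527 [wait]  node(6,4) S=172.1217 payoff=0.0000 vs cont=5.4102 → 5.4102 [wait]  node(6,5) S=229.4800 payoff=0.0000 vs cont=0.1216 → 0.1216 [wait]  node(6,6) S=305.9527 payoff=0.0000 vs cont=0.0000 → 0.0000 [wait]  ⇒ S*(6)=96.8316
t_5: node(5,0) S=62.9003 payoff=87.1597 vs cont=85.6849 → 87.1597 [stop]  node(5,1) S=83.8614 payoff=66.1986 vs cont=64.7238 → 66.1986 [stop]  node(5,2) S=111.8077 payoff=38.2523 vs cont=38.4029 → 38.4029 [wait]  node(5,3) S=149.0668 payoff=0.9932 vs cont=14.7136 → 14.7136 [wait]  node(5,4) S=198.7423 payoff=0.0000 vs cont=2.7466 → 2.7466 [wait]  node(5,5) S=264.9718 payoff=0.0000 vs cont=0.0604 → 0.0604 [wait]  ⇒ S*(5)=83.8614
t_4: node(4,0) S=72.6286 payoff=77.4314 vs cont=75.9567 → 77.4314 [stop]  node(4,1) S=96.8316 payoff=53.2284 vs cont=51.8280 → 53.2284 [stop]  node(4,2) S=129.1000 payoff=20.9600 vs cont=26.3324 → 26.3324 [wait]  node(4,3) S=172.1217 payoff=0.0000 vs cont=8.6621 → 8.6621 [wait]  node(4,4) S=229.4800 payoff=0.0000 vs cont=1.3937 → 1.3937 [wait]  ⇒ S*(4)=96.8316
t_3: node(3,0) S=83.8614 payoff=66.1986 vs cont=64.7238 → 66.1986 [stop]  node(3,1) S=111.8077 payoff=38.2523 vs cont=39.4294 → 39.4294 [wait]  node(3,2) S=149.0668 payoff=0.9932 vs cont=17.3515 → 17.3515 [wait]  node(3,3) S=198.7423 payoff=0.0000 vs cont=4.9893 → 4.9893 [wait]  ⇒ S*(3)=83.8614
t_2: node(2,0) S=96.8316 payoff=53.2284 vs cont=52.3347 → 53.2284 [stop]  node(2,1) S=129.1000 payoff=20.9600 vs cont=28.1443 → 28.1443 [wait]  node(2,2) S=172.1217 payoff=0.0000 vs cont=11.0790 → 11.0790 [wait]  ⇒ S*(2)=96.8316
t_1: node(1,0) S=111.8077 payoff=38.2523 vs cont=40.3238 → 40.3238 [wait]  node(1,1) S=149.0668 payoff=0.9932 vs cont=19.4442 → 19.4442 [wait]  ⇒ S*(1)=-
t_0: node(0,0) S=129.1000 payoff=20.9600 vs cont=29.6213 → 29.6213 [wait]  ⇒ S*(0)=-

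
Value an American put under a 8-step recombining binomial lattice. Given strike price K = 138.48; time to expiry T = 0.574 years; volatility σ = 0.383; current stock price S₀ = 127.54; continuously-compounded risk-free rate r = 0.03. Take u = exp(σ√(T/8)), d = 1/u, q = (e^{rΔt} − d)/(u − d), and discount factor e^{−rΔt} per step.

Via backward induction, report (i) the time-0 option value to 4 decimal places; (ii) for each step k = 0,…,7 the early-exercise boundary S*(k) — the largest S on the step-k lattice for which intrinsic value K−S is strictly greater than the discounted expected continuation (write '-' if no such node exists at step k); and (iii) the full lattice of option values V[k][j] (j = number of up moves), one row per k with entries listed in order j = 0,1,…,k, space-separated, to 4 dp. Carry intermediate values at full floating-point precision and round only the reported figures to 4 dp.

price = 20.6313
boundary = - - - 93.7523 84.6111 93.7523 103.8812 115.1043
tree:
20.6313
27.5729 13.3479
35.7214 19.0379 7.3620
44.7277 26.3115 11.3946 3.1102
53.8689 35.0457 17.1487 5.3317 0.7638
62.1188 44.7277 24.9148 8.9737 1.4859 0.0000
69.5643 53.8689 34.5988 14.7366 2.8907 0.0000 0.0000
76.2839 62.1188 44.7277 23.3757 5.6235 0.0000 0.0000 0.0000
82.3483 69.5643 53.8689 34.5988 10.9400 0.0000 0.0000 0.0000 0.0000

params: Δt=0.07175 u=1.10804 d=0.90250 q=0.48486 e^(-rΔt)=0.99785
t_8 payoffs: 82.3483 69.5643 53.8689 34.5988 10.9400 0.0000 0.0000 0.0000 0.0000
t_7: node(7,0) S=62.1961 payoff=76.2839 vs cont=75.9861 → 76.2839 [stop]  node(7,1) S=76.3612 payoff=62.1188 vs cont=61.8211 → 62.1188 [stop]  node(7,2) S=93.7523 payoff=44.7277 vs cont=44.4299 → 44.7277 [stop]  node(7,3) S=115.1043 payoff=23.3757 vs cont=23.0779 → 23.3757 [stop]  node(7,4) S=141.3192 payoff=0.0000 vs cont=5.6235 → 5.6235 [wait]  node(7,5) S=173.5045 payoff=0.0000 vs cont=0.0000 → 0.0000 [wait]  node(7,6) S=213.0199 payoff=0.0000 vs cont=0.0000 → 0.0000 [wait]  node(7,7) S=261.5349 payoff=0.0000 vs cont=0.0000 → 0.0000 [wait]  ⇒ S*(7)=115.1043
t_6: node(6,0) S=68.9157 payoff=69.5643 vs cont=69.2666 → 69.5643 [stop]  node(6,1) S=84.6111 payoff=53.8689 vs cont=53.5711 → 53.8689 [stop]  node(6,2) S=103.8812 payoff=34.5988 vs cont=34.3011 → 34.5988 [stop]  node(6,3) S=127.5400 payoff=10.9400 vs cont=14.7366 → 14.7366 [wait]  node(6,4) S=156.5871 payoff=0.0000 vs cont=2.8907 → 2.8907 [wait]  node(6,5) S=192.2496 payoff=0.0000 vs cont=0.0000 → 0.0000 [wait]  node(6,6) S=236.0342 payoff=0.0000 vs cont=0.0000 → 0.0000 [wait]  ⇒ S*(6)=103.8812
t_5: node(5,0) S=76.3612 payoff=62.1188 vs cont=61.8211 → 62.1188 [stop]  node(5,1) S=93.7523 payoff=44.7277 vs cont=44.4299 → 44.7277 [stop]  node(5,2) S=115.1043 payoff=23.3757 vs cont=24.9148 → 24.9148 [wait]  node(5,3) S=141.3192 payoff=0.0000 vs cont=8.9737 → 8.9737 [wait]  node(5,4) S=173.5045 payoff=0.0000 vs cont=1.4859 → 1.4859 [wait]  node(5,5) S=213.0199 payoff=0.0000 vs cont=0.0000 → 0.0000 [wait]  ⇒ S*(5)=93.7523
t_4: node(4,0) S=84.6111 payoff=53.8689 vs cont=53.5711 → 53.8689 [stop]  node(4,1) S=103.8812 payoff=34.5988 vs cont=35.0457 → 35.0457 [wait]  node(4,2) S=127.5400 payoff=10.9400 vs cont=17.1487 → 17.1487 [wait]  node(4,3) S=156.5871 payoff=0.0000 vs cont=5.3317 → 5.3317 [wait]  node(4,4) S=192.2496 payoff=0.0000 vs cont=0.7638 → 0.7638 [wait]  ⇒ S*(4)=84.6111
t_3: node(3,0) S=93.7523 payoff=44.7277 vs cont=44.6461 → 44.7277 [stop]  node(3,1) S=115.1043 payoff=23.3757 vs cont=26.3115 → 26.3115 [wait]  node(3,2) S=141.3192 payoff=0.0000 vs cont=11.3946 → 11.3946 [wait]  node(3,3) S=173.5045 payoff=0.0000 vs cont=3.1102 → 3.1102 [wait]  ⇒ S*(3)=93.7523
t_2: node(2,0) S=103.8812 payoff=34.5988 vs cont=35.7214 → 35.7214 [wait]  node(2,1) S=127.5400 payoff=10.9400 vs cont=19.0379 → 19.0379 [wait]  node(2,2) S=156.5871 payoff=0.0000 vs cont=7.3620 → 7.3620 [wait]  ⇒ S*(2)=-
t_1: node(1,0) S=115.1043 payoff=23.3757 vs cont=27.5729 → 27.5729 [wait]  node(1,1) S=141.3192 payoff=0.0000 vs cont=13.3479 → 13.3479 [wait]  ⇒ S*(1)=-
t_0: node(0,0) S=127.5400 payoff=10.9400 vs cont=20.6313 → 20.6313 [wait]  ⇒ S*(0)=-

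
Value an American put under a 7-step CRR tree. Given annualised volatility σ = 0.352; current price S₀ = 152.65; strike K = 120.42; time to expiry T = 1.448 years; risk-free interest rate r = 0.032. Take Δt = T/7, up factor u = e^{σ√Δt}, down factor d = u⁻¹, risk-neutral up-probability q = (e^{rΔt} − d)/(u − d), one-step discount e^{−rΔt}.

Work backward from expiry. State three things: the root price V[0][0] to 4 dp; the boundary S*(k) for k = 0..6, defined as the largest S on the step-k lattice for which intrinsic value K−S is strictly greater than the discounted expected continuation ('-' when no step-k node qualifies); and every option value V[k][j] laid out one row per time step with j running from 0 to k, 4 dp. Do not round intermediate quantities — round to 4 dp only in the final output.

price = 8.6492
boundary = - - - - 80.4606 68.5575 80.4606
tree:
8.6492
13.3168 3.7267
19.9408 6.3453 0.9494
28.8458 10.5967 1.8404 0.0000
39.9594 17.2391 3.5677 0.0000 0.0000
51.8625 27.0158 6.9161 0.0000 0.0000 0.0000
62.0047 39.9594 13.4070 0.0000 0.0000 0.0000 0.0000
70.6465 51.8625 25.9896 0.0000 0.0000 0.0000 0.0000 0.0000

params: Δt=0.20686 u=1.17362 d=0.85206 q=0.48072 e^(-rΔt)=0.99340
t_7 payoffs: 70.6465 51.8625 25.9896 0.0000 0.0000 0.0000 0.0000 0.0000
t_6: node(6,0) S=58.4153 payoff=62.0047 vs cont=61.2102 → 62.0047 [stop]  node(6,1) S=80.4606 payoff=39.9594 vs cont=39.1649 → 39.9594 [stop]  node(6,2) S=110.8256 payoff=9.5944 vs cont=13.4070 → 13.4070 [wait]  node(6,3) S=152.6500 payoff=0.0000 vs cont=0.0000 → 0.0000 [wait]  node(6,4) S=210.2585 payoff=0.0000 vs cont=0.0000 → 0.0000 [wait]  node(6,5) S=289.6079 payoff=0.0000 vs cont=0.0000 → 0.0000 [wait]  node(6,6) S=398.9029 payoff=0.0000 vs cont=0.0000 → 0.0000 [wait]  ⇒ S*(6)=80.4606
t_5: node(5,0) S=68.5575 payoff=51.8625 vs cont=51.0680 → 51.8625 [stop]  node(5,1) S=94.4304 payoff=25.9896 vs cont=27.0158 → 27.0158 [wait]  node(5,2) S=130.0674 payoff=0.0000 vs cont=6.9161 → 6.9161 [wait]  node(5,3) S=179.1535 payoff=0.0000 vs cont=0.0000 → 0.0000 [wait]  node(5,4) S=246.7641 payoff=0.0000 vs cont=0.0000 → 0.0000 [wait]  node(5,5) S=339.8903 payoff=0.0000 vs cont=0.0000 → 0.0000 [wait]  ⇒ S*(5)=68.5575
t_4: node(4,0) S=80.4606 payoff=39.9594 vs cont=39.6550 → 39.9594 [stop]  node(4,1) S=110.8256 payoff=9.5944 vs cont=17.2391 → 17.2391 [wait]  node(4,2) S=152.6500 payoff=0.0000 vs cont=3.5677 → 3.5677 [wait]  node(4,3) S=210.2585 payoff=0.0000 vs cont=0.0000 → 0.0000 [wait]  node(4,4) S=289.6079 payoff=0.0000 vs cont=0.0000 → 0.0000 [wait]  ⇒ S*(4)=80.4606
t_3: node(3,0) S=94.4304 payoff=25.9896 vs cont=28.8458 → 28.8458 [wait]  node(3,1) S=130.0674 payoff=0.0000 vs cont=10.5967 → 10.5967 [wait]  node(3,2) S=179.1535 payoff=0.0000 vs cont=1.8404 → 1.8404 [wait]  node(3,3) S=246.7641 payoff=0.0000 vs cont=0.0000 → 0.0000 [wait]  ⇒ S*(3)=-
t_2: node(2,0) S=110.8256 payoff=9.5944 vs cont=19.9408 → 19.9408 [wait]  node(2,1) S=152.6500 payoff=0.0000 vs cont=6.3453 → 6.3453 [wait]  node(2,2) S=210.2585 payoff=0.0000 vs cont=0.9494 → 0.9494 [wait]  ⇒ S*(2)=-
t_1: node(1,0) S=130.0674 payoff=0.0000 vs cont=13.3168 → 13.3168 [wait]  node(1,1) S=179.1535 payoff=0.0000 vs cont=3.7267 → 3.7267 [wait]  ⇒ S*(1)=-
t_0: node(0,0) S=152.6500 payoff=0.0000 vs cont=8.6492 → 8.6492 [wait]  ⇒ S*(0)=-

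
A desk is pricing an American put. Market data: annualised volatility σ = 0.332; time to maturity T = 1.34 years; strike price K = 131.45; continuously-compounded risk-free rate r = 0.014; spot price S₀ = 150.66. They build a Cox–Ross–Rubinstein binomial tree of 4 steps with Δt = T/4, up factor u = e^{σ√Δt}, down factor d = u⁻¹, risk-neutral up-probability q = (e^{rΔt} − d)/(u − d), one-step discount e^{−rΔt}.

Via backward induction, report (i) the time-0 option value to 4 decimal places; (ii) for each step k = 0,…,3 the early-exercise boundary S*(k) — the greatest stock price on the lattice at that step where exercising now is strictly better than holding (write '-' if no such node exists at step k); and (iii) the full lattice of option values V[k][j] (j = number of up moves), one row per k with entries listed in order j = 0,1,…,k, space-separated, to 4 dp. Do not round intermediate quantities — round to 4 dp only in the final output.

Δt=0.33500  u=1.21186  d=0.82518  q=0.46426  discount=0.99532
step 4 (expiry): payoffs max(K−S,0) = 61.5972 28.8633 0.0000 0.0000 0.0000
step 3: (k=3,j=0): S=84.6520, (K−S)⁺=46.7980, hold=46.1829 ⇒ V=46.7980 exercise | (k=3,j=1): S=124.3210, (K−S)⁺=7.1290, hold=15.3908 ⇒ V=15.3908 continue | (k=3,j=2): S=182.5793, (K−S)⁺=0.0000, hold=0.0000 ⇒ V=0.0000 continue | (k=3,j=3): S=268.1381, (K−S)⁺=0.0000, hold=0.0000 ⇒ V=0.0000 continue  boundary S*=84.6520
step 2: (k=2,j=0): S=102.5867, (K−S)⁺=28.8633, hold=32.0660 ⇒ V=32.0660 continue | (k=2,j=1): S=150.6600, (K−S)⁺=0.0000, hold=8.2068 ⇒ V=8.2068 continue | (k=2,j=2): S=221.2611, (K−S)⁺=0.0000, hold=0.0000 ⇒ V=0.0000 continue  boundary S*=-
step 1: (k=1,j=0): S=124.3210, (K−S)⁺=7.1290, hold=20.8908 ⇒ V=20.8908 continue | (k=1,j=1): S=182.5793, (K−S)⁺=0.0000, hold=4.3761 ⇒ V=4.3761 continue  boundary S*=-
step 0: (k=0,j=0): S=150.6600, (K−S)⁺=0.0000, hold=13.1617 ⇒ V=13.1617 continue  boundary S*=-

price = 13.1617
boundary = - - - 84.6520
tree:
13.1617
20.8908 4.3761
32.0660 8.2068 0.0000
46.7980 15.3908 0.0000 0.0000
61.5972 28.8633 0.0000 0.0000 0.0000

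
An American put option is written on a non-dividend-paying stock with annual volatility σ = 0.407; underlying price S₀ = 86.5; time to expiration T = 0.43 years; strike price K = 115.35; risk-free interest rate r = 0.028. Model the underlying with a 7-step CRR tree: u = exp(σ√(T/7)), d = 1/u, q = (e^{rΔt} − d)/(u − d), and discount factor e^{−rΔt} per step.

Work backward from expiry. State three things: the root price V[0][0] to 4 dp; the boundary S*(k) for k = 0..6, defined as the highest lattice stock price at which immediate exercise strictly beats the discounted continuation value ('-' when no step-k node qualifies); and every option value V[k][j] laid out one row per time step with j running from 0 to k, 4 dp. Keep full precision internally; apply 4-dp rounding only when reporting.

params: Δt=0.06143 u=1.10614 d=0.90405 q=0.48332 e^(-rΔt)=0.99828
t_7 payoffs: 72.6574 63.1139 51.4370 37.1499 19.6691 0.0000 0.0000 0.0000
t_6: node(6,0) S=47.2239 payoff=68.1261 vs cont=67.9279 → 68.1261 [stop]  node(6,1) S=57.7803 payoff=57.5697 vs cont=57.3715 → 57.5697 [stop]  node(6,2) S=70.6965 payoff=44.6535 vs cont=44.4553 → 44.6535 [stop]  node(6,3) S=86.5000 payoff=28.8500 vs cont=28.6518 → 28.8500 [stop]  node(6,4) S=105.8362 payoff=9.5138 vs cont=10.1452 → 10.1452 [wait]  node(6,5) S=129.4948 payoff=0.0000 vs cont=0.0000 → 0.0000 [wait]  node(6,6) S=158.4421 payoff=0.0000 vs cont=0.0000 → 0.0000 [wait]  ⇒ S*(6)=86.5000
t_5: node(5,0) S=52.2361 payoff=63.1139 vs cont=62.9157 → 63.1139 [stop]  node(5,1) S=63.9130 payoff=51.4370 vs cont=51.2388 → 51.4370 [stop]  node(5,2) S=78.2001 payoff=37.1499 vs cont=36.9517 → 37.1499 [stop]  node(5,3) S=95.6809 payoff=19.6691 vs cont=19.7755 → 19.7755 [wait]  node(5,4) S=117.0694 payoff=0.0000 vs cont=5.2328 → 5.2328 [wait]  node(5,5) S=143.2390 payoff=0.0000 vs cont=0.0000 → 0.0000 [wait]  ⇒ S*(5)=78.2001
t_4: node(4,0) S=57.7803 payoff=57.5697 vs cont=57.3715 → 57.5697 [stop]  node(4,1) S=70.6965 payoff=44.6535 vs cont=44.4553 → 44.6535 [stop]  node(4,2) S=86.5000 payoff=28.8500 vs cont=28.7031 → 28.8500 [stop]  node(4,3) S=105.8362 payoff=9.5138 vs cont=12.7248 → 12.7248 [wait]  node(4,4) S=129.4948 payoff=0.0000 vs cont=2.6990 → 2.6990 [wait]  ⇒ S*(4)=86.5000
t_3: node(3,0) S=63.9130 payoff=51.4370 vs cont=51.2388 → 51.4370 [stop]  node(3,1) S=78.2001 payoff=37.1499 vs cont=36.9517 → 37.1499 [stop]  node(3,2) S=95.6809 payoff=19.6691 vs cont=21.0202 → 21.0202 [wait]  node(3,3) S=117.0694 payoff=0.0000 vs cont=7.8656 → 7.8656 [wait]  ⇒ S*(3)=78.2001
t_2: node(2,0) S=70.6965 payoff=44.6535 vs cont=44.4553 → 44.6535 [stop]  node(2,1) S=86.5000 payoff=28.8500 vs cont=29.3036 → 29.3036 [wait]  node(2,2) S=105.8362 payoff=9.5138 vs cont=14.6371 → 14.6371 [wait]  ⇒ S*(2)=70.6965
t_1: node(1,0) S=78.2001 payoff=37.1499 vs cont=37.1706 → 37.1706 [wait]  node(1,1) S=95.6809 payoff=19.6691 vs cont=22.1768 → 22.1768 [wait]  ⇒ S*(1)=-
t_0: node(0,0) S=86.5000 payoff=28.8500 vs cont=29.8723 → 29.8723 [wait]  ⇒ S*(0)=-

price = 29.8723
boundary = - - 70.6965 78.2001 86.5000 78.2001 86.5000
tree:
29.8723
37.1706 22.1768
44.6535 29.3036 14.6371
51.4370 37.1499 21.0202 7.8656
57.5697 44.6535 28.8500 12.7248 2.6990
63.1139 51.4370 37.1499 19.7755 5.2328 0.0000
68.1261 57.5697 44.6535 28.8500 10.1452 0.0000 0.0000
72.6574 63.1139 51.4370 37.1499 19.6691 0.0000 0.0000 0.0000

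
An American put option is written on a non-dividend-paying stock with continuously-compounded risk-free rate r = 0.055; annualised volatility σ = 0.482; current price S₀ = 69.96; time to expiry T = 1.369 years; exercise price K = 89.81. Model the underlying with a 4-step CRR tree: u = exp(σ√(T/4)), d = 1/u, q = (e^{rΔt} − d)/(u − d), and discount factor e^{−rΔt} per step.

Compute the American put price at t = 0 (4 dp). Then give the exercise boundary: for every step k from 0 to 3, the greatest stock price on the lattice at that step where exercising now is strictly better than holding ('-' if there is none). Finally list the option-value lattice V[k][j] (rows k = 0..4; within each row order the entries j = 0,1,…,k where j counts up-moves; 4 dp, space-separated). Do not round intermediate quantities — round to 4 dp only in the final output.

params: Δt=0.34225 u=1.32575 d=0.75429 q=0.46322 e^(-rΔt)=0.98135
t_4 payoffs: 67.1636 50.0062 19.8500 0.0000 0.0000
t_3: node(3,0) S=30.0236 payoff=59.7864 vs cont=58.1117 → 59.7864 [stop]  node(3,1) S=52.7700 payoff=37.0400 vs cont=35.3652 → 37.0400 [stop]  node(3,2) S=92.7497 payoff=0.0000 vs cont=10.4564 → 10.4564 [wait]  node(3,3) S=163.0186 payoff=0.0000 vs cont=0.0000 → 0.0000 [wait]  ⇒ S*(3)=52.7700
t_2: node(2,0) S=39.8038 payoff=50.0062 vs cont=48.3314 → 50.0062 [stop]  node(2,1) S=69.9600 payoff=19.8500 vs cont=24.2649 → 24.2649 [wait]  node(2,2) S=122.9631 payoff=0.0000 vs cont=5.5081 → 5.5081 [wait]  ⇒ S*(2)=39.8038
t_1: node(1,0) S=52.7700 payoff=37.0400 vs cont=37.3721 → 37.3721 [wait]  node(1,1) S=92.7497 payoff=0.0000 vs cont=15.2859 → 15.2859 [wait]  ⇒ S*(1)=-
t_0: node(0,0) S=69.9600 payoff=19.8500 vs cont=26.6352 → 26.6352 [wait]  ⇒ S*(0)=-

price = 26.6352
boundary = - - 39.8038 52.7700
tree:
26.6352
37.3721 15.2859
50.0062 24.2649 5.5081
59.7864 37.0400 10.4564 0.0000
67.1636 50.0062 19.8500 0.0000 0.0000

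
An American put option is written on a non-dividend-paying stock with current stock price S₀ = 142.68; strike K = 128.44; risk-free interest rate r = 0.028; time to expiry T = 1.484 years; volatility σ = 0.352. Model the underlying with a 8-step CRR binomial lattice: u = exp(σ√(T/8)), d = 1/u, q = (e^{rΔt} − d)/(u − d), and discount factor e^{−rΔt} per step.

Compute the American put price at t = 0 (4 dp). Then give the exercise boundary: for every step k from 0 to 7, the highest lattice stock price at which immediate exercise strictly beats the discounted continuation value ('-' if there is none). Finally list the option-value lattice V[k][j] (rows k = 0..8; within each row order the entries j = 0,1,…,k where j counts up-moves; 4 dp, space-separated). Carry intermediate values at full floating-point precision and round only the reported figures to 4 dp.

price = 14.9213
boundary = - - - - 77.8032 66.8584 77.8032 90.5397
tree:
14.9213
21.2614 8.1951
29.4189 12.6296 3.4662
39.3479 18.9511 5.8988 0.8609
50.6368 27.5105 9.8575 1.6619 0.0000
61.5816 38.3099 16.0762 3.2082 0.0000 0.0000
70.9867 50.6368 25.3335 6.1932 0.0000 0.0000 0.0000
79.0688 61.5816 37.9003 11.9554 0.0000 0.0000 0.0000 0.0000
86.0140 70.9867 50.6368 23.0789 0.0000 0.0000 0.0000 0.0000 0.0000

Δt=0.18550, u=1.16370, d=0.85933, q=0.47928, disc=e^(-rΔt)=0.99482
k=8 terminal: V=max(K-S,0) → 86.0140 70.9867 50.6368 23.0789 0.0000 0.0000 0.0000 0.0000 0.0000
k=7: j=0 S=49.3712 intr=79.0688 cont=78.4034 V=79.0688[EX]; j=1 S=66.8584 intr=61.5816 cont=60.9162 V=61.5816[EX]; j=2 S=90.5397 intr=37.9003 cont=37.2349 V=37.9003[EX]; j=3 S=122.6088 intr=5.8312 cont=11.9554 V=11.9554[hold]; j=4 S=166.0368 intr=0.0000 cont=0.0000 V=0.0000[hold]; j=5 S=224.8471 intr=0.0000 cont=0.0000 V=0.0000[hold]; j=6 S=304.4879 intr=0.0000 cont=0.0000 V=0.0000[hold]; j=7 S=412.3374 intr=0.0000 cont=0.0000 V=0.0000[hold]  S*(7)=90.5397
k=6: j=0 S=57.4533 intr=70.9867 cont=70.3213 V=70.9867[EX]; j=1 S=77.8032 intr=50.6368 cont=49.9714 V=50.6368[EX]; j=2 S=105.3611 intr=23.0789 cont=25.3335 V=25.3335[hold]; j=3 S=142.6800 intr=0.0000 cont=6.1932 V=6.1932[hold]; j=4 S=193.2172 intr=0.0000 cont=0.0000 V=0.0000[hold]; j=5 S=261.6548 intr=0.0000 cont=0.0000 V=0.0000[hold]; j=6 S=354.3328 intr=0.0000 cont=0.0000 V=0.0000[hold]  S*(6)=77.8032
k=5: j=0 S=66.8584 intr=61.5816 cont=60.9162 V=61.5816[EX]; j=1 S=90.5397 intr=37.9003 cont=38.3099 V=38.3099[hold]; j=2 S=122.6088 intr=5.8312 cont=16.0762 V=16.0762[hold]; j=3 S=166.0368 intr=0.0000 cont=3.2082 V=3.2082[hold]; j=4 S=224.8471 intr=0.0000 cont=0.0000 V=0.0000[hold]; j=5 S=304.4879 intr=0.0000 cont=0.0000 V=0.0000[hold]  S*(5)=66.8584
k=4: j=0 S=77.8032 intr=50.6368 cont=50.1667 V=50.6368[EX]; j=1 S=105.3611 intr=23.0789 cont=27.5105 V=27.5105[hold]; j=2 S=142.6800 intr=0.0000 cont=9.8575 V=9.8575[hold]; j=3 S=193.2172 intr=0.0000 cont=1.6619 V=1.6619[hold]; j=4 S=261.6548 intr=0.0000 cont=0.0000 V=0.0000[hold]  S*(4)=77.8032
k=3: j=0 S=90.5397 intr=37.9003 cont=39.3479 V=39.3479[hold]; j=1 S=122.6088 intr=5.8312 cont=18.9511 V=18.9511[hold]; j=2 S=166.0368 intr=0.0000 cont=5.8988 V=5.8988[hold]; j=3 S=224.8471 intr=0.0000 cont=0.8609 V=0.8609[hold]  S*(3)=-
k=2: j=0 S=105.3611 intr=23.0789 cont=29.4189 V=29.4189[hold]; j=1 S=142.6800 intr=0.0000 cont=12.6296 V=12.6296[hold]; j=2 S=193.2172 intr=0.0000 cont=3.4662 V=3.4662[hold]  S*(2)=-
k=1: j=0 S=122.6088 intr=5.8312 cont=21.2614 V=21.2614[hold]; j=1 S=166.0368 intr=0.0000 cont=8.1951 V=8.1951[hold]  S*(1)=-
k=0: j=0 S=142.6800 intr=0.0000 cont=14.9213 V=14.9213[hold]  S*(0)=-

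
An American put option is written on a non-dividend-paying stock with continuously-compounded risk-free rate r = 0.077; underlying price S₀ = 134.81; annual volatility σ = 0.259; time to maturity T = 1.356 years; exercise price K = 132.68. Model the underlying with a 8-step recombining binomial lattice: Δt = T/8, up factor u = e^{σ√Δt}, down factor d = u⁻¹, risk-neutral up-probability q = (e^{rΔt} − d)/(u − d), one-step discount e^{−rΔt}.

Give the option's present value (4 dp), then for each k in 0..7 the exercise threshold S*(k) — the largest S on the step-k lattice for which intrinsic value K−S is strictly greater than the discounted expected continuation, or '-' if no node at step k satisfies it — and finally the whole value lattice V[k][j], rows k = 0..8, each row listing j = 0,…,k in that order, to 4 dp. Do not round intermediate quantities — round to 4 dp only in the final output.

params: Δt=0.16950 u=1.11252 d=0.89886 q=0.53485 e^(-rΔt)=0.98703
t_8 payoffs: 75.2357 61.5806 44.6796 23.7611 0.0000 0.0000 0.0000 0.0000 0.0000
t_7: node(7,0) S=63.9082 payoff=68.7718 vs cont=67.0514 → 68.7718 [stop]  node(7,1) S=79.0998 payoff=53.5802 vs cont=51.8598 → 53.5802 [stop]  node(7,2) S=97.9025 payoff=34.7775 vs cont=33.0570 → 34.7775 [stop]  node(7,3) S=121.1749 payoff=11.5051 vs cont=10.9091 → 11.5051 [stop]  node(7,4) S=149.9794 payoff=0.0000 vs cont=0.0000 → 0.0000 [wait]  node(7,5) S=185.6309 payoff=0.0000 vs cont=0.0000 → 0.0000 [wait]  node(7,6) S=229.7571 payoff=0.0000 vs cont=0.0000 → 0.0000 [wait]  node(7,7) S=284.3726 payoff=0.0000 vs cont=0.0000 → 0.0000 [wait]  ⇒ S*(7)=121.1749
t_6: node(6,0) S=71.0994 payoff=61.5806 vs cont=59.8602 → 61.5806 [stop]  node(6,1) S=88.0004 payoff=44.6796 vs cont=42.9592 → 44.6796 [stop]  node(6,2) S=108.9189 payoff=23.7611 vs cont=22.0407 → 23.7611 [stop]  node(6,3) S=134.8100 payoff=0.0000 vs cont=5.2822 → 5.2822 [wait]  node(6,4) S=166.8556 payoff=0.0000 vs cont=0.0000 → 0.0000 [wait]  node(6,5) S=206.5188 payoff=0.0000 vs cont=0.0000 → 0.0000 [wait]  node(6,6) S=255.6103 payoff=0.0000 vs cont=0.0000 → 0.0000 [wait]  ⇒ S*(6)=108.9189
t_5: node(5,0) S=79.0998 payoff=53.5802 vs cont=51.8598 → 53.5802 [stop]  node(5,1) S=97.9025 payoff=34.7775 vs cont=33.0570 → 34.7775 [stop]  node(5,2) S=121.1749 payoff=11.5051 vs cont=13.6977 → 13.6977 [wait]  node(5,3) S=149.9794 payoff=0.0000 vs cont=2.4251 → 2.4251 [wait]  node(5,4) S=185.6309 payoff=0.0000 vs cont=0.0000 → 0.0000 [wait]  node(5,5) S=229.7571 payoff=0.0000 vs cont=0.0000 → 0.0000 [wait]  ⇒ S*(5)=97.9025
t_4: node(4,0) S=88.0004 payoff=44.6796 vs cont=42.9592 → 44.6796 [stop]  node(4,1) S=108.9189 payoff=23.7611 vs cont=23.1982 → 23.7611 [stop]  node(4,2) S=134.8100 payoff=0.0000 vs cont=7.5691 → 7.5691 [wait]  node(4,3) S=166.8556 payoff=0.0000 vs cont=1.1134 → 1.1134 [wait]  node(4,4) S=206.5188 payoff=0.0000 vs cont=0.0000 → 0.0000 [wait]  ⇒ S*(4)=108.9189
t_3: node(3,0) S=97.9025 payoff=34.7775 vs cont=33.0570 → 34.7775 [stop]  node(3,1) S=121.1749 payoff=11.5051 vs cont=14.9050 → 14.9050 [wait]  node(3,2) S=149.9794 payoff=0.0000 vs cont=4.0629 → 4.0629 [wait]  node(3,3) S=185.6309 payoff=0.0000 vs cont=0.5112 → 0.5112 [wait]  ⇒ S*(3)=97.9025
t_2: node(2,0) S=108.9189 payoff=23.7611 vs cont=23.8355 → 23.8355 [wait]  node(2,1) S=134.8100 payoff=0.0000 vs cont=8.9880 → 8.9880 [wait]  node(2,2) S=166.8556 payoff=0.0000 vs cont=2.1352 → 2.1352 [wait]  ⇒ S*(2)=-
t_1: node(1,0) S=121.1749 payoff=11.5051 vs cont=15.6882 → 15.6882 [wait]  node(1,1) S=149.9794 payoff=0.0000 vs cont=5.2538 → 5.2538 [wait]  ⇒ S*(1)=-
t_0: node(0,0) S=134.8100 payoff=0.0000 vs cont=9.9763 → 9.9763 [wait]  ⇒ S*(0)=-

price = 9.9763
boundary = - - - 97.9025 108.9189 97.9025 108.9189 121.1749
tree:
9.9763
15.6882 5.2538
23.8355 8.9880 2.1352
34.7775 14.9050 4.0629 0.5112
44.6796 23.7611 7.5691 1.1134 0.0000
53.5802 34.7775 13.6977 2.4251 0.0000 0.0000
61.5806 44.6796 23.7611 5.2822 0.0000 0.0000 0.0000
68.7718 53.5802 34.7775 11.5051 0.0000 0.0000 0.0000 0.0000
75.2357 61.5806 44.6796 23.7611 0.0000 0.0000 0.0000 0.0000 0.0000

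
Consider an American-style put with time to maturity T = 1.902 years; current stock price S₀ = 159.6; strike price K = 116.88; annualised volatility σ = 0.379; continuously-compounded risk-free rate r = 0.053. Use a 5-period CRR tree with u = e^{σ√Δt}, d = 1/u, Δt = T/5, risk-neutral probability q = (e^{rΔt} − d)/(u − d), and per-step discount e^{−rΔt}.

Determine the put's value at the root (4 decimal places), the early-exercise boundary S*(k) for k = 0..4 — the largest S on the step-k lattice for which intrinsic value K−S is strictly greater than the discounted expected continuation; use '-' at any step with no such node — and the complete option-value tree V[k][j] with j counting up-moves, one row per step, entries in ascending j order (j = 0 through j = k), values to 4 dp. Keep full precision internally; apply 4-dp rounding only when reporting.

price = 8.3417
boundary = - - - 79.1550 62.6556
tree:
8.3417
14.2215 2.4482
23.6088 4.8506 0.0000
37.7250 9.6104 0.0000 0.0000
54.2244 19.0408 0.0000 0.0000 0.0000
67.2845 37.7250 0.0000 0.0000 0.0000 0.0000

Δt=0.38040, u=1.26333, d=0.79156, q=0.48499, disc=e^(-rΔt)=0.98004
k=5 terminal: V=max(K-S,0) → 67.2845 37.7250 0.0000 0.0000 0.0000 0.0000
k=4: j=0 S=62.6556 intr=54.2244 cont=51.8915 V=54.2244[EX]; j=1 S=99.9992 intr=16.8808 cont=19.0408 V=19.0408[hold]; j=2 S=159.6000 intr=0.0000 cont=0.0000 V=0.0000[hold]; j=3 S=254.7236 intr=0.0000 cont=0.0000 V=0.0000[hold]; j=4 S=406.5421 intr=0.0000 cont=0.0000 V=0.0000[hold]  S*(4)=62.6556
k=3: j=0 S=79.1550 intr=37.7250 cont=36.4188 V=37.7250[EX]; j=1 S=126.3324 intr=0.0000 cont=9.6104 V=9.6104[hold]; j=2 S=201.6281 intr=0.0000 cont=0.0000 V=0.0000[hold]; j=3 S=321.8010 intr=0.0000 cont=0.0000 V=0.0000[hold]  S*(3)=79.1550
k=2: j=0 S=99.9992 intr=16.8808 cont=23.6088 V=23.6088[hold]; j=1 S=159.6000 intr=0.0000 cont=4.8506 V=4.8506[hold]; j=2 S=254.7236 intr=0.0000 cont=0.0000 V=0.0000[hold]  S*(2)=-
k=1: j=0 S=126.3324 intr=0.0000 cont=14.2215 V=14.2215[hold]; j=1 S=201.6281 intr=0.0000 cont=2.4482 V=2.4482[hold]  S*(1)=-
k=0: j=0 S=159.6000 intr=0.0000 cont=8.3417 V=8.3417[hold]  S*(0)=-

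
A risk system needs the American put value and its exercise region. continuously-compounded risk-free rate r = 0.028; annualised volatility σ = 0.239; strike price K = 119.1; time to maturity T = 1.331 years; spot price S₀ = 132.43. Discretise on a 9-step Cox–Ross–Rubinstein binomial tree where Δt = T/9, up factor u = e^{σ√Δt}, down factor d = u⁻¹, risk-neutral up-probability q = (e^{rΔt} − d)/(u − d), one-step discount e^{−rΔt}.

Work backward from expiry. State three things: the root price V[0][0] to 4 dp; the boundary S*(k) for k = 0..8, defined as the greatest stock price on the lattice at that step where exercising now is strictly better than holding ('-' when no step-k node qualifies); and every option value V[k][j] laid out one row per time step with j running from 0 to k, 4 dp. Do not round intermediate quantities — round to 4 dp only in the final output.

price = 6.5387
boundary = - - - - 91.6899 83.6383 91.6899 100.5165 91.6899
tree:
6.5387
9.8059 3.3204
14.3000 5.3856 1.2794
20.1812 8.5277 2.2830 0.2847
27.4101 13.1077 4.0108 0.5712 0.0000
35.4617 19.4098 6.9039 1.1462 0.0000 0.0000
42.8063 27.4101 11.5573 2.3000 0.0000 0.0000 0.0000
49.5059 35.4617 18.5835 4.6153 0.0000 0.0000 0.0000 0.0000
55.6172 42.8063 27.4101 9.2611 0.0000 0.0000 0.0000 0.0000 0.0000
61.1918 49.5059 35.4617 18.5835 0.0000 0.0000 0.0000 0.0000 0.0000 0.0000

params: Δt=0.14789 u=1.09627 d=0.91219 q=0.49958 e^(-rΔt)=0.99587
t_9 payoffs: 61.1918 49.5059 35.4617 18.5835 0.0000 0.0000 0.0000 0.0000 0.0000 0.0000
t_8: node(8,0) S=63.4828 payoff=55.6172 vs cont=55.1250 → 55.6172 [stop]  node(8,1) S=76.2937 payoff=42.8063 vs cont=42.3141 → 42.8063 [stop]  node(8,2) S=91.6899 payoff=27.4101 vs cont=26.9180 → 27.4101 [stop]  node(8,3) S=110.1930 payoff=8.9070 vs cont=9.2611 → 9.2611 [wait]  node(8,4) S=132.4300 payoff=0.0000 vs cont=0.0000 → 0.0000 [wait]  node(8,5) S=159.1545 payoff=0.0000 vs cont=0.0000 → 0.0000 [wait]  node(8,6) S=191.2720 payoff=0.0000 vs cont=0.0000 → 0.0000 [wait]  node(8,7) S=229.8709 payoff=0.0000 vs cont=0.0000 → 0.0000 [wait]  node(8,8) S=276.2591 payoff=0.0000 vs cont=0.0000 → 0.0000 [wait]  ⇒ S*(8)=91.6899
t_7: node(7,0) S=69.5941 payoff=49.5059 vs cont=49.0137 → 49.5059 [stop]  node(7,1) S=83.6383 payoff=35.4617 vs cont=34.9696 → 35.4617 [stop]  node(7,2) S=100.5165 payoff=18.5835 vs cont=18.2674 → 18.5835 [stop]  node(7,3) S=120.8009 payoff=0.0000 vs cont=4.6153 → 4.6153 [wait]  node(7,4) S=145.1786 payoff=0.0000 vs cont=0.0000 → 0.0000 [wait]  node(7,5) S=174.4758 payoff=0.0000 vs cont=0.0000 → 0.0000 [wait]  node(7,6) S=209.6852 payoff=0.0000 vs cont=0.0000 → 0.0000 [wait]  node(7,7) S=251.9999 payoff=0.0000 vs cont=0.0000 → 0.0000 [wait]  ⇒ S*(7)=100.5165
t_6: node(6,0) S=76.2937 payoff=42.8063 vs cont=42.3141 → 42.8063 [stop]  node(6,1) S=91.6899 payoff=27.4101 vs cont=26.9180 → 27.4101 [stop]  node(6,2) S=110.1930 payoff=8.9070 vs cont=11.5573 → 11.5573 [wait]  node(6,3) S=132.4300 payoff=0.0000 vs cont=2.3000 → 2.3000 [wait]  node(6,4) S=159.1545 payoff=0.0000 vs cont=0.0000 → 0.0000 [wait]  node(6,5) S=191.2720 payoff=0.0000 vs cont=0.0000 → 0.0000 [wait]  node(6,6) S=229.8709 payoff=0.0000 vs cont=0.0000 → 0.0000 [wait]  ⇒ S*(6)=91.6899
t_5: node(5,0) S=83.6383 payoff=35.4617 vs cont=34.9696 → 35.4617 [stop]  node(5,1) S=100.5165 payoff=18.5835 vs cont=19.4098 → 19.4098 [wait]  node(5,2) S=120.8009 payoff=0.0000 vs cont=6.9039 → 6.9039 [wait]  node(5,3) S=145.1786 payoff=0.0000 vs cont=1.1462 → 1.1462 [wait]  node(5,4) S=174.4758 payoff=0.0000 vs cont=0.0000 → 0.0000 [wait]  node(5,5) S=209.6852 payoff=0.0000 vs cont=0.0000 → 0.0000 [wait]  ⇒ S*(5)=83.6383
t_4: node(4,0) S=91.6899 payoff=27.4101 vs cont=27.3291 → 27.4101 [stop]  node(4,1) S=110.1930 payoff=8.9070 vs cont=13.1077 → 13.1077 [wait]  node(4,2) S=132.4300 payoff=0.0000 vs cont=4.0108 → 4.0108 [wait]  node(4,3) S=159.1545 payoff=0.0000 vs cont=0.5712 → 0.5712 [wait]  node(4,4) S=191.2720 payoff=0.0000 vs cont=0.0000 → 0.0000 [wait]  ⇒ S*(4)=91.6899
t_3: node(3,0) S=100.5165 payoff=18.5835 vs cont=20.1812 → 20.1812 [wait]  node(3,1) S=120.8009 payoff=0.0000 vs cont=8.5277 → 8.5277 [wait]  node(3,2) S=145.1786 payoff=0.0000 vs cont=2.2830 → 2.2830 [wait]  node(3,3) S=174.4758 payoff=0.0000 vs cont=0.2847 → 0.2847 [wait]  ⇒ S*(3)=-
t_2: node(2,0) S=110.1930 payoff=8.9070 vs cont=14.3000 → 14.3000 [wait]  node(2,1) S=132.4300 payoff=0.0000 vs cont=5.3856 → 5.3856 [wait]  node(2,2) S=159.1545 payoff=0.0000 vs cont=1.2794 → 1.2794 [wait]  ⇒ S*(2)=-
t_1: node(1,0) S=120.8009 payoff=0.0000 vs cont=9.8059 → 9.8059 [wait]  node(1,1) S=145.1786 payoff=0.0000 vs cont=3.3204 → 3.3204 [wait]  ⇒ S*(1)=-
t_0: node(0,0) S=132.4300 payoff=0.0000 vs cont=6.5387 → 6.5387 [wait]  ⇒ S*(0)=-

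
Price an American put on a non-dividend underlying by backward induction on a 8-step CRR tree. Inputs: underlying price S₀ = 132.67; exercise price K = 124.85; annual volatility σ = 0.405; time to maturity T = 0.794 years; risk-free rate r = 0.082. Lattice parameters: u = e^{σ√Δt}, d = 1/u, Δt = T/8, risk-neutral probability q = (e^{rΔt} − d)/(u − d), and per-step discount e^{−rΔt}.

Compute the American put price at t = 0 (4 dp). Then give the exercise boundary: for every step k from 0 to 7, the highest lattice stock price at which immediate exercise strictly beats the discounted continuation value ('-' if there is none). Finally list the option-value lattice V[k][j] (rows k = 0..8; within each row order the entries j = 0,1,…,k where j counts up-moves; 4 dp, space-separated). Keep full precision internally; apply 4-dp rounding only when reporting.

price = 11.8254
boundary = - - - 90.4766 79.6387 90.4766 79.6387 90.4766
tree:
11.8254
17.4450 6.4009
24.9406 10.2369 2.6708
34.3734 15.9185 4.7245 0.6614
45.2113 23.9062 8.1935 1.3337 0.0000
54.7509 34.3734 13.8331 2.6897 0.0000 0.0000
63.1479 45.2113 22.4707 5.4243 0.0000 0.0000 0.0000
70.5390 54.7509 34.3734 10.9391 0.0000 0.0000 0.0000 0.0000
77.0447 63.1479 45.2113 22.0606 0.0000 0.0000 0.0000 0.0000 0.0000

Δt=0.09925  u=1.13609  d=0.88021  q=0.50008  discount=0.99189
step 8 (expiry): payoffs max(K−S,0) = 77.0447 63.1479 45.2113 22.0606 0.0000 0.0000 0.0000 0.0000 0.0000
step 7: (k=7,j=0): S=54.3110, (K−S)⁺=70.5390, hold=69.5270 ⇒ V=70.5390 exercise | (k=7,j=1): S=70.0991, (K−S)⁺=54.7509, hold=53.7390 ⇒ V=54.7509 exercise | (k=7,j=2): S=90.4766, (K−S)⁺=34.3734, hold=33.3614 ⇒ V=34.3734 exercise | (k=7,j=3): S=116.7779, (K−S)⁺=8.0721, hold=10.9391 ⇒ V=10.9391 continue | (k=7,j=4): S=150.7248, (K−S)⁺=0.0000, hold=0.0000 ⇒ V=0.0000 continue | (k=7,j=5): S=194.5400, (K−S)⁺=0.0000, hold=0.0000 ⇒ V=0.0000 continue | (k=7,j=6): S=251.0922, (K−S)⁺=0.0000, hold=0.0000 ⇒ V=0.0000 continue | (k=7,j=7): S=324.0839, (K−S)⁺=0.0000, hold=0.0000 ⇒ V=0.0000 continue  boundary S*=90.4766
step 6: (k=6,j=0): S=61.7021, (K−S)⁺=63.1479, hold=62.1359 ⇒ V=63.1479 exercise | (k=6,j=1): S=79.6387, (K−S)⁺=45.2113, hold=44.1993 ⇒ V=45.2113 exercise | (k=6,j=2): S=102.7894, (K−S)⁺=22.0606, hold=22.4707 ⇒ V=22.4707 continue | (k=6,j=3): S=132.6700, (K−S)⁺=0.0000, hold=5.4243 ⇒ V=5.4243 continue | (k=6,j=4): S=171.2367, (K−S)⁺=0.0000, hold=0.0000 ⇒ V=0.0000 continue | (k=6,j=5): S=221.0147, (K−S)⁺=0.0000, hold=0.0000 ⇒ V=0.0000 continue | (k=6,j=6): S=285.2629, (K−S)⁺=0.0000, hold=0.0000 ⇒ V=0.0000 continue  boundary S*=79.6387
step 5: (k=5,j=0): S=70.0991, (K−S)⁺=54.7509, hold=53.7390 ⇒ V=54.7509 exercise | (k=5,j=1): S=90.4766, (K−S)⁺=34.3734, hold=33.5648 ⇒ V=34.3734 exercise | (k=5,j=2): S=116.7779, (K−S)⁺=8.0721, hold=13.8331 ⇒ V=13.8331 continue | (k=5,j=3): S=150.7248, (K−S)⁺=0.0000, hold=2.6897 ⇒ V=2.6897 continue | (k=5,j=4): S=194.5400, (K−S)⁺=0.0000, hold=0.0000 ⇒ V=0.0000 continue | (k=5,j=5): S=251.0922, (K−S)⁺=0.0000, hold=0.0000 ⇒ V=0.0000 continue  boundary S*=90.4766
step 4: (k=4,j=0): S=79.6387, (K−S)⁺=45.2113, hold=44.1993 ⇒ V=45.2113 exercise | (k=4,j=1): S=102.7894, (K−S)⁺=22.0606, hold=23.9062 ⇒ V=23.9062 continue | (k=4,j=2): S=132.6700, (K−S)⁺=0.0000, hold=8.1935 ⇒ V=8.1935 continue | (k=4,j=3): S=171.2367, (K−S)⁺=0.0000, hold=1.3337 ⇒ V=1.3337 continue | (k=4,j=4): S=221.0147, (K−S)⁺=0.0000, hold=0.0000 ⇒ V=0.0000 continue  boundary S*=79.6387
step 3: (k=3,j=0): S=90.4766, (K−S)⁺=34.3734, hold=34.2769 ⇒ V=34.3734 exercise | (k=3,j=1): S=116.7779, (K−S)⁺=8.0721, hold=15.9185 ⇒ V=15.9185 continue | (k=3,j=2): S=150.7248, (K−S)⁺=0.0000, hold=4.7245 ⇒ V=4.7245 continue | (k=3,j=3): S=194.5400, (K−S)⁺=0.0000, hold=0.6614 ⇒ V=0.6614 continue  boundary S*=90.4766
step 2: (k=2,j=0): S=102.7894, (K−S)⁺=22.0606, hold=24.9406 ⇒ V=24.9406 continue | (k=2,j=1): S=132.6700, (K−S)⁺=0.0000, hold=10.2369 ⇒ V=10.2369 continue | (k=2,j=2): S=171.2367, (K−S)⁺=0.0000, hold=2.6708 ⇒ V=2.6708 continue  boundary S*=-
step 1: (k=1,j=0): S=116.7779, (K−S)⁺=8.0721, hold=17.4450 ⇒ V=17.4450 continue | (k=1,j=1): S=150.7248, (K−S)⁺=0.0000, hold=6.4009 ⇒ V=6.4009 continue  boundary S*=-
step 0: (k=0,j=0): S=132.6700, (K−S)⁺=0.0000, hold=11.8254 ⇒ V=11.8254 continue  boundary S*=-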